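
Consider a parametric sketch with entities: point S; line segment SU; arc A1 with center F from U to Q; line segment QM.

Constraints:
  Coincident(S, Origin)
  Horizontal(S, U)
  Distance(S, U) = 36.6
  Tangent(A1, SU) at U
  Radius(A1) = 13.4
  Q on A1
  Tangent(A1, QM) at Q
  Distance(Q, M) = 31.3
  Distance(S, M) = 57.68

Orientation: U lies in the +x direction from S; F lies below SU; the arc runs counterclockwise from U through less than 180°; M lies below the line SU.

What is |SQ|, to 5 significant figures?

29.462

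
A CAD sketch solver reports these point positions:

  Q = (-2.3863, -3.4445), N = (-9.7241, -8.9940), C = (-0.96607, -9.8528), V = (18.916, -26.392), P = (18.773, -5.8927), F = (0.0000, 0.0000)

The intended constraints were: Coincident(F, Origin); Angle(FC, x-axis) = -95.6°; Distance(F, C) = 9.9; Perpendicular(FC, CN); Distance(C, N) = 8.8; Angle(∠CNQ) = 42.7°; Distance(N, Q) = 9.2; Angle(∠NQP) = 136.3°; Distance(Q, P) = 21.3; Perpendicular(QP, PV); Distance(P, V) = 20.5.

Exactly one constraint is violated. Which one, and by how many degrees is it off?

Perpendicular(QP, PV) — off by 7.00°.

F = (0.00, 0.00) ✓; FC at -95.60° ✓; |FC| = 9.900 ✓; ∠(FC, CN) = 90.00° ✓; |CN| = 8.800 ✓; ∠CNQ = 42.70° ✓; |NQ| = 9.200 ✓; ∠NQP = 136.3° ✓; |QP| = 21.30 ✓; ∠(QP, PV) = 83.00° ✗; |PV| = 20.50 ✓.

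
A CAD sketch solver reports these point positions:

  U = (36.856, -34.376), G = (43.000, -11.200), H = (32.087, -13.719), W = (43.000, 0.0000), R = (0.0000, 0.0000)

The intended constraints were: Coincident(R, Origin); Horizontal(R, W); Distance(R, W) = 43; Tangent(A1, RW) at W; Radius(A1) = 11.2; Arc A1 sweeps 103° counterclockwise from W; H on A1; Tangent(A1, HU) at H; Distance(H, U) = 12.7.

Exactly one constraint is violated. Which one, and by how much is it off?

Distance(H, U) = 12.7 — off by 8.50.

R = (0.00, 0.00) ✓; R.y = 0.00, W.y = 0.00 ✓; |RW| = 43.00 ✓; ∠(GW, WR) = 90.00° ✓; |GW| = 11.20 ✓; bearing(G→H) − bearing(G→W) = 103.0° ✓; |GH| = 11.20 ✓; ∠(GH, HU) = 90.00° ✓; |HU| = 21.20 ✗.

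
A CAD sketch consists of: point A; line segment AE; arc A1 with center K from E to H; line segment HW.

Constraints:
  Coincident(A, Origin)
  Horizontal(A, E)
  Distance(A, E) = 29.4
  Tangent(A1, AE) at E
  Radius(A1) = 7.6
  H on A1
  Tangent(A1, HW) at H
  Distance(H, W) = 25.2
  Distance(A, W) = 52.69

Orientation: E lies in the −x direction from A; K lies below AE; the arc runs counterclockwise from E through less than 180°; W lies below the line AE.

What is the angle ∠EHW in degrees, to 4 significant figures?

142.7°

A is at the origin; AE is horizontal with |AE| = 29.4 and E on the −x side, so E = (-29.40, 0.000). Tangency of A1 to AE means the radius KE is perpendicular to AE, so K = E + (0, -7.6) = (-29.40, -7.600). Since KH ⟂ HW (tangency), |KW| = √(7.6² + 25.2²) = 26.32 regardless of where H sits on A1. So W lies on both circle(A, 52.69) and circle(K, 26.32); the below-AE intersection is W = (-43.39, -29.90). H is the foot of the tangent from W: H = (-36.73, -5.593).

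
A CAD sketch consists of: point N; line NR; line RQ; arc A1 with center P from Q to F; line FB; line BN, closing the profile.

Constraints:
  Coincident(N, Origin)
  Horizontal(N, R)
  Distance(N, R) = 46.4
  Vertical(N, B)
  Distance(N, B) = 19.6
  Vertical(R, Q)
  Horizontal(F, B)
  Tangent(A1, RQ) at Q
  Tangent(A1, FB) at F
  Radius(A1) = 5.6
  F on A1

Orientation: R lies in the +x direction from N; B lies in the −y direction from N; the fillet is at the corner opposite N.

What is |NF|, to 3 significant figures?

45.3

N is at the origin; NR is horizontal with |NR| = 46.4 and R on the +x side, so R = (46.4, 0.00). NB is vertical with |NB| = 19.6 and B on the −y side, so B = (0.00, -19.6). The virtual corner opposite N is at (46.4, -19.6). The tangent condition forces PQ to be normal to RQ and tangency of A1 to FB means the radius PF is perpendicular to FB, with radius 5.6, so the center P sits 5.6 in from both sides at P = (40.8, -14.0). That places the tangent points at Q = (46.4, -14.0) on RQ and F = (40.8, -19.6) on FB. Then |NF| = |F − N| = 45.3.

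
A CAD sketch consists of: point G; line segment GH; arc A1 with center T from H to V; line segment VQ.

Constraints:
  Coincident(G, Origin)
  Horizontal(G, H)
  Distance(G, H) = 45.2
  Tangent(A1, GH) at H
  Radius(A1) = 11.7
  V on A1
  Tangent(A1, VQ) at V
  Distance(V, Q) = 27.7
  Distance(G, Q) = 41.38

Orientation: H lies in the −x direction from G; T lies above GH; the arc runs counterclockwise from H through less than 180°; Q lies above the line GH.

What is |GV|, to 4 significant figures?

35.09

Checks: |TV| = 11.70 ✓; ∠(TV, VQ) = 90.00° ✓; |VQ| = 27.70 ✓; |GQ| = 41.38 ✓.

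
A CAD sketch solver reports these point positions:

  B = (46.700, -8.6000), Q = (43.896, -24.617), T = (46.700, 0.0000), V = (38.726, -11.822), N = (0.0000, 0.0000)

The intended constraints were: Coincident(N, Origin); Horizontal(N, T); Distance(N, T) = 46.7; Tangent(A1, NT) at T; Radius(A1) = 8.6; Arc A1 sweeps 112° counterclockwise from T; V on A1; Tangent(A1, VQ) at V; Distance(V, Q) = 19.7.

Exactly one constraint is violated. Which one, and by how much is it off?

Distance(V, Q) = 19.7 — off by 5.90.

N = (0.00, 0.00) ✓; N.y = 0.00, T.y = 0.00 ✓; |NT| = 46.70 ✓; ∠(BT, TN) = 90.00° ✓; |BT| = 8.600 ✓; bearing(B→V) − bearing(B→T) = 112.0° ✓; |BV| = 8.600 ✓; ∠(BV, VQ) = 90.00° ✓; |VQ| = 13.80 ✗.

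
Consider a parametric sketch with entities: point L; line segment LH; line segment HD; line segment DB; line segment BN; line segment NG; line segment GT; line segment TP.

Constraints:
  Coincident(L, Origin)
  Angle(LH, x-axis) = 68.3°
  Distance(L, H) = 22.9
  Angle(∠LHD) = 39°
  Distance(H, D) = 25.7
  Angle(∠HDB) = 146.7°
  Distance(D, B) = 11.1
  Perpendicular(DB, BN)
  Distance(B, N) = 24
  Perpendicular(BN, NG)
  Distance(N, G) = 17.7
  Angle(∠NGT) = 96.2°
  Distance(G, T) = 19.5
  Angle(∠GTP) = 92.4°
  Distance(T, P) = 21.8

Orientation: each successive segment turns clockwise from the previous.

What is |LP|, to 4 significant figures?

18.95

∠NGT = 96.2° gives GT at -9.800° from the x-axis; with |GT| = 19.5, T = (14.07, 6.380). ∠GTP = 92.4° gives TP at -97.40° from the x-axis; with |TP| = 21.8, P = (11.27, -15.24). Then |LP| = |P − L| = 18.95.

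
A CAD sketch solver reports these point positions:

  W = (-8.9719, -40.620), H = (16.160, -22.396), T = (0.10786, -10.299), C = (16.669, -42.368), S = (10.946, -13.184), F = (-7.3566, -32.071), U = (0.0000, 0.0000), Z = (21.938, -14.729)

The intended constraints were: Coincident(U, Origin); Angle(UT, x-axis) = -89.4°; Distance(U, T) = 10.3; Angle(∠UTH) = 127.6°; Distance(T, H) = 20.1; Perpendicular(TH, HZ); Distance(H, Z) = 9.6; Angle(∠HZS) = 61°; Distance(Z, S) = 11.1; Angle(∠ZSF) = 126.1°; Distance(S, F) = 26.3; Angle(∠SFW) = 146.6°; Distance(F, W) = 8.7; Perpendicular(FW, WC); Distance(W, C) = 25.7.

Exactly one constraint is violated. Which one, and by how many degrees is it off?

Perpendicular(FW, WC) — off by 6.80°.

U = (0.00, 0.00) ✓; UT at -89.40° ✓; |UT| = 10.30 ✓; ∠UTH = 127.6° ✓; |TH| = 20.10 ✓; ∠(TH, HZ) = 90.00° ✓; |HZ| = 9.600 ✓; ∠HZS = 61.00° ✓; |ZS| = 11.10 ✓; ∠ZSF = 126.1° ✓; |SF| = 26.30 ✓; ∠SFW = 146.6° ✓; |FW| = 8.700 ✓; ∠(FW, WC) = 96.80° ✗; |WC| = 25.70 ✓.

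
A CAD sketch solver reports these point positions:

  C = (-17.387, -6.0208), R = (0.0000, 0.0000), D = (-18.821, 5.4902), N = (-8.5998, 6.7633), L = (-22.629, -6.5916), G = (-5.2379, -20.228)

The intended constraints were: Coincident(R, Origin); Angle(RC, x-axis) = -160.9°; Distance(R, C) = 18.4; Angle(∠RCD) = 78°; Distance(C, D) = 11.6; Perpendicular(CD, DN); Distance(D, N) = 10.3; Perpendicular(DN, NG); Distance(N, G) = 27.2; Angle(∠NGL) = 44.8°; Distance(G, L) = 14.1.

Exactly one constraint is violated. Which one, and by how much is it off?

Distance(G, L) = 14.1 — off by 8.00.

R = (0.00, 0.00) ✓; RC at -160.9° ✓; |RC| = 18.40 ✓; ∠RCD = 78.00° ✓; |CD| = 11.60 ✓; ∠(CD, DN) = 90.00° ✓; |DN| = 10.30 ✓; ∠(DN, NG) = 90.00° ✓; |NG| = 27.20 ✓; ∠NGL = 44.80° ✓; |GL| = 22.10 ✗.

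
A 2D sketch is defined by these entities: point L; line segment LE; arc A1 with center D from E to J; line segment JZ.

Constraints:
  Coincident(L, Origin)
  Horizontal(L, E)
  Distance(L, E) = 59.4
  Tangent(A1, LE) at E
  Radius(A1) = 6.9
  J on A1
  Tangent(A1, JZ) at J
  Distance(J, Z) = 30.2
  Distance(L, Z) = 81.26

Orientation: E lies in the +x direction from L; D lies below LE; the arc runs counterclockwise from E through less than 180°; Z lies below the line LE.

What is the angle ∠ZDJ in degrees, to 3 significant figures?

77.1°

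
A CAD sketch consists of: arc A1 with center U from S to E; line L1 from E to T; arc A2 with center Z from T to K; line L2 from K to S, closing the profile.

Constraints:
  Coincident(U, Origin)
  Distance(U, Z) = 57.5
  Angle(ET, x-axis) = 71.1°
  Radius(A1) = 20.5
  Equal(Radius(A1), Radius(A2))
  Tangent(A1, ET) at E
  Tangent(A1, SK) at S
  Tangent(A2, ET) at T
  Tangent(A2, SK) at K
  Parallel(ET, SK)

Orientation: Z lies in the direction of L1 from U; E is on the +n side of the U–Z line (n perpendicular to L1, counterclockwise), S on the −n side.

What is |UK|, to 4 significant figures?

61.05

The slot axis is L1's direction at 71.1°, so u = (cos 71.1°, sin 71.1°) = (0.3239, 0.9461) and n = (−sin 71.1°, cos 71.1°) = (-0.9461, 0.3239). U is at the origin and Z lies 57.5 along u from U, so Z = 57.5·u = (18.63, 54.40). Tangency of A1 to both parallel lines with radius 20.5 puts E and S at U ± 20.5·n: E = (-19.39, 6.640), S = (19.39, -6.640). Equal radii place T and K the same way about Z: T = Z + 20.5·n = (-0.7695, 61.04), K = Z − 20.5·n = (38.02, 47.76). Then |UK| = |K − U| = 61.05.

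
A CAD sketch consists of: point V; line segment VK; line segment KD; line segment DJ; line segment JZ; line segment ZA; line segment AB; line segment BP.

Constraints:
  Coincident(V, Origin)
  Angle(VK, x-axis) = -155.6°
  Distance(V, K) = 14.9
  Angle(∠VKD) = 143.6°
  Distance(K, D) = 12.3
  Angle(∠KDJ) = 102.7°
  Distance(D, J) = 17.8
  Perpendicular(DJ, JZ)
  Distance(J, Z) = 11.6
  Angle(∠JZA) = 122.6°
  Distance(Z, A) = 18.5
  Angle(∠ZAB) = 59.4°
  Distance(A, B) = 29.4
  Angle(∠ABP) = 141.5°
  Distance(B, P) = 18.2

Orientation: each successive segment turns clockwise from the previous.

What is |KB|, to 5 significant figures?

20.193

V is at the origin; VK runs at -155.6° with length 14.9, so K = (-13.569, -6.1553). ∠VKD = 143.6° gives KD at 168.00° from the x-axis; with |KD| = 12.3, D = (-25.600, -3.5979). ∠KDJ = 102.7° gives DJ at 90.700° from the x-axis; with |DJ| = 17.8, J = (-25.818, 14.201). DJ ⟂ JZ, so JZ runs at 0.70000°; with |JZ| = 11.6, Z = (-14.219, 14.342). ∠JZA = 122.6° gives ZA at -56.700° from the x-axis; with |ZA| = 18.5, A = (-4.0618, -1.1200). ∠ZAB = 59.4° gives AB at -177.30° from the x-axis; with |AB| = 29.4, B = (-33.429, -2.5049). Then |KB| = |B − K| = 20.193.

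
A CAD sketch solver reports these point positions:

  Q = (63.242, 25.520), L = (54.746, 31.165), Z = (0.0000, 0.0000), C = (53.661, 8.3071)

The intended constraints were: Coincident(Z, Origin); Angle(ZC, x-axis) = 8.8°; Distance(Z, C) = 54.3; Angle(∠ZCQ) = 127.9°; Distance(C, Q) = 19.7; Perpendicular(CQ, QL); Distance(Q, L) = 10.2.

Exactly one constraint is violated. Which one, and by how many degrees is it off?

Perpendicular(CQ, QL) — off by 4.50°.

Z = (0.00, 0.00) ✓; ZC at 8.800° ✓; |ZC| = 54.30 ✓; ∠ZCQ = 127.9° ✓; |CQ| = 19.70 ✓; ∠(CQ, QL) = 85.50° ✗; |QL| = 10.20 ✓.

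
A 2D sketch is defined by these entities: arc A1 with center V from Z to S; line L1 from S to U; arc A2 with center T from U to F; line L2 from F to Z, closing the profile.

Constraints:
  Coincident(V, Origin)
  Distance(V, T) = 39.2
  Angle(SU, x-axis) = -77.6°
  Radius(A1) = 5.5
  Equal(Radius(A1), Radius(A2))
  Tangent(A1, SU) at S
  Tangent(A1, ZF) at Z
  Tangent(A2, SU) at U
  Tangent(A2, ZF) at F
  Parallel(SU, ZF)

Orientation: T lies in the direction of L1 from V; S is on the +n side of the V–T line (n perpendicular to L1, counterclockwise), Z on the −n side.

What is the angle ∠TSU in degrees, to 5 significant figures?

7.9868°

Tangency of A1 to both parallel lines with radius 5.5 puts S and Z at V ± 5.5·n: S = (5.3717, 1.1810), Z = (-5.3717, -1.1810). Equal radii place U and F the same way about T: U = T + 5.5·n = (13.789, -37.105), F = T − 5.5·n = (3.0459, -39.467). Then cos ∠TSU = ST·SU / (|ST||SU|), giving 7.9868°.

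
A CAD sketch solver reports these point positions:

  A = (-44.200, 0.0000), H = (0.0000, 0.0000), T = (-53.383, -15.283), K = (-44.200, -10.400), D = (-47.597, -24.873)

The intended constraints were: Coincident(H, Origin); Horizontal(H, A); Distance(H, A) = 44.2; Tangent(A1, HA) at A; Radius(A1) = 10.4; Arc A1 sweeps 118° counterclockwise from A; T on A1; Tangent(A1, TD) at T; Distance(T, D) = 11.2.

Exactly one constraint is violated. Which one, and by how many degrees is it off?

Tangent(A1, TD) at T — off by 3.10°.

H = (0.00, 0.00) ✓; H.y = 0.00, A.y = 0.00 ✓; |HA| = 44.20 ✓; ∠(KA, AH) = 90.00° ✓; |KA| = 10.40 ✓; bearing(K→T) − bearing(K→A) = 118.0° ✓; |KT| = 10.40 ✓; ∠(KT, TD) = 86.90° ✗; |TD| = 11.20 ✓.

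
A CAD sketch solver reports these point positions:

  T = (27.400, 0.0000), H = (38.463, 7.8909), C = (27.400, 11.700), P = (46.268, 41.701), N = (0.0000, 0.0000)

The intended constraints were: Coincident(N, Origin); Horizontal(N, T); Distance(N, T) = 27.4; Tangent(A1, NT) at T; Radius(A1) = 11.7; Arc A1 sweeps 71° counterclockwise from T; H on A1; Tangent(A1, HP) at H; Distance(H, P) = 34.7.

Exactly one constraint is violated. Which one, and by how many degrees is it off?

Tangent(A1, HP) at H — off by 6.00°.

N = (0.00, 0.00) ✓; N.y = 0.00, T.y = 0.00 ✓; |NT| = 27.40 ✓; ∠(CT, TN) = 90.00° ✓; |CT| = 11.70 ✓; bearing(C→H) − bearing(C→T) = 71.00° ✓; |CH| = 11.70 ✓; ∠(CH, HP) = 84.00° ✗; |HP| = 34.70 ✓.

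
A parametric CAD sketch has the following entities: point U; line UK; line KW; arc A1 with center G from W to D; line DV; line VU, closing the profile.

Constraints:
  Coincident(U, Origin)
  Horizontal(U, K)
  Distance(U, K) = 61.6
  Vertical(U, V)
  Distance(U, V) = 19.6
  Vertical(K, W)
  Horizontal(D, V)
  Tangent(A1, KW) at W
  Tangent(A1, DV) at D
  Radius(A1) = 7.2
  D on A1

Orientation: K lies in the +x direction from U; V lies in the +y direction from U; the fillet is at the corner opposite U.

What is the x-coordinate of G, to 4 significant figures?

54.40

U is at the origin; U and K share the same y with |UK| = 61.6 and K on the +x side, so K = (61.60, 0.000). UV is vertical with |UV| = 19.6 and V on the +y side, so V = (0.000, 19.60). The virtual corner opposite U is at (61.60, 19.60). A1 meets KW tangentially, so GW is at right angles to KW and the tangent condition forces GD to be normal to DV, with radius 7.2, so the center G sits 7.2 in from both sides at G = (54.40, 12.40). So G.x = 54.40.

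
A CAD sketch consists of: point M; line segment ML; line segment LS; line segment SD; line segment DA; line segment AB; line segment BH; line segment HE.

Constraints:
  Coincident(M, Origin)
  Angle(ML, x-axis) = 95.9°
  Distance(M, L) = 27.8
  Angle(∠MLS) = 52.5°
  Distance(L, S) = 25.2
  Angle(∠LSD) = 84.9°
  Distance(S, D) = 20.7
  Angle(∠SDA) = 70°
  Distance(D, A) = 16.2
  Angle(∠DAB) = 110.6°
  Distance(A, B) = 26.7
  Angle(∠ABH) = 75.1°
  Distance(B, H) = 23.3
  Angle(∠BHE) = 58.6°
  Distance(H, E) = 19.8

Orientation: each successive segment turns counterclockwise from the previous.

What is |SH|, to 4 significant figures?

9.139

∠DAB = 110.6° gives AB at 137.9° from the x-axis; with |AB| = 26.7, B = (-19.54, 29.60). ∠ABH = 75.1° gives BH at -117.2° from the x-axis; with |BH| = 23.3, H = (-30.19, 8.872). Then |SH| = |H − S| = 9.139.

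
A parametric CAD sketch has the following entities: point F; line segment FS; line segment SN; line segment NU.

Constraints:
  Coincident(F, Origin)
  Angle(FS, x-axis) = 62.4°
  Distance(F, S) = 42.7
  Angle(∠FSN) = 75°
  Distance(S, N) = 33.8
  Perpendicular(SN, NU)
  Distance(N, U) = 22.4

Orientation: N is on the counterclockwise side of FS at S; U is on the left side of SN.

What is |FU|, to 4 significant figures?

29.54

∠FSN = 75.0°, so SN runs at 62.4° + (180° − 75.0°) = 167.4° from the x-axis; with |SN| = 33.8, N = S + 33.8·(cos 167.4°, sin 167.4°) = (-13.20, 45.21). SN ⟂ NU; with |NU| = 22.4 on the left of SN, U = N + 22.4·(-0.2181, -0.9759) = (-18.09, 23.35). Then |FU| = |U − F| = 29.54.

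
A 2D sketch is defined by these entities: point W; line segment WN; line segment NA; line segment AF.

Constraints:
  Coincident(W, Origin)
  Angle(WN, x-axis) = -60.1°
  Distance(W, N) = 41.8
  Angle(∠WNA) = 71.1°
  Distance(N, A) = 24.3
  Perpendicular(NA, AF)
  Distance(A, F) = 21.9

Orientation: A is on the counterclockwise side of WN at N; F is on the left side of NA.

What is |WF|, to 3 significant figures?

20.7

∠WNA = 71.1°, so NA runs at -60.1° + (180° − 71.1°) = 48.8° from the x-axis; with |NA| = 24.3, A = N + 24.3·(cos 48.8°, sin 48.8°) = (36.8, -18.0). The perpendicularity gives AF at right angles to NA; with |AF| = 21.9 on the left of NA, F = A + 21.9·(-0.752, 0.659) = (20.4, -3.53). Then |WF| = |F − W| = 20.7.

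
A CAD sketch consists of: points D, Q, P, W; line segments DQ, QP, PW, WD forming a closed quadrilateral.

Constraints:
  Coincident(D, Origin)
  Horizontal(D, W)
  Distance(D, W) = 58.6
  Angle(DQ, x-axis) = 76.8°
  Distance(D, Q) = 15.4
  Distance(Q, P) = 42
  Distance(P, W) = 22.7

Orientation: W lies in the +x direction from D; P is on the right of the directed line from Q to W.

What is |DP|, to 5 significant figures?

38.950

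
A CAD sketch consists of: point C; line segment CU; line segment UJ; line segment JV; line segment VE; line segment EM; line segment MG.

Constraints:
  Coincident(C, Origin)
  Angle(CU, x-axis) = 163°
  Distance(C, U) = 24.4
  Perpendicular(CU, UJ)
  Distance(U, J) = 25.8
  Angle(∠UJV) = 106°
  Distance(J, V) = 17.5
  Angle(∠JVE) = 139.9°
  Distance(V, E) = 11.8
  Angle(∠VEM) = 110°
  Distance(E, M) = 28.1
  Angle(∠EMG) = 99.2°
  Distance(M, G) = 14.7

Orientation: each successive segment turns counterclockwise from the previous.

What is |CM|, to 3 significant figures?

2.52

∠JVE = 139.9° gives VE at 7.10° from the x-axis; with |VE| = 11.8, E = (-4.49, -25.6). ∠VEM = 110.0° gives EM at 77.1° from the x-axis; with |EM| = 28.1, M = (1.78, 1.78). Then |CM| = |M − C| = 2.52.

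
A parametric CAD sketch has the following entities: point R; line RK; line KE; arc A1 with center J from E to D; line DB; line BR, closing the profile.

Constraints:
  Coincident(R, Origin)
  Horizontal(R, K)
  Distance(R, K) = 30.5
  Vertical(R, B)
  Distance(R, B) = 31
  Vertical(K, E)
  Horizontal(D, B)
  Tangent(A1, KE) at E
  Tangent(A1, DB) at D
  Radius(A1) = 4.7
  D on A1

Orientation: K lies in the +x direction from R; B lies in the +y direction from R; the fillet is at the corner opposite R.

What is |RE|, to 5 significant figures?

40.273

R is at the origin; R and K share the same y with |RK| = 30.5 and K on the +x side, so K = (30.500, 0.0000). R and B share the same x with |RB| = 31.0 and B on the +y side, so B = (0.0000, 31.000). The virtual corner opposite R is at (30.500, 31.000). The tangent condition forces JE to be normal to KE and tangency of A1 to DB means the radius JD is perpendicular to DB, with radius 4.7, so the center J sits 4.7 in from both sides at J = (25.800, 26.300). That places the tangent points at E = (30.500, 26.300) on KE and D = (25.800, 31.000) on DB. Then |RE| = |E − R| = 40.273.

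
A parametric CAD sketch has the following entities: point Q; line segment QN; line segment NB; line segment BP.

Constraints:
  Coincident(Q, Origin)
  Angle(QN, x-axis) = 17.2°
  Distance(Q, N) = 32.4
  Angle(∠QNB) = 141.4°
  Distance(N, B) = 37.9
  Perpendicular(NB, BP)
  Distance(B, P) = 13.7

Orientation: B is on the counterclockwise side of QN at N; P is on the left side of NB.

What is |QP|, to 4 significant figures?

63.56

∠QNB = 141.4°, so NB runs at 17.2° + (180° − 141.4°) = 55.80° from the x-axis; with |NB| = 37.9, B = N + 37.9·(cos 55.80°, sin 55.80°) = (52.25, 40.93). NB ⟂ BP; with |BP| = 13.7 on the left of NB, P = B + 13.7·(-0.8271, 0.5621) = (40.92, 48.63). Then |QP| = |P − Q| = 63.56.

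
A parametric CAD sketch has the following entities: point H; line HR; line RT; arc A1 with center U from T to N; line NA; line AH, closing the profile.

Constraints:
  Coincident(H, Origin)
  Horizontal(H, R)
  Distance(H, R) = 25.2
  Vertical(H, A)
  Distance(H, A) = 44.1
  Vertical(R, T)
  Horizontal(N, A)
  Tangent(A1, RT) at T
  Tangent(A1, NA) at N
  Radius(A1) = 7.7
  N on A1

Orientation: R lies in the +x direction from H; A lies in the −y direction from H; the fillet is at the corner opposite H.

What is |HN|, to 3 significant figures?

47.4

The virtual corner opposite H is at (25.2, -44.1). A1 meets RT tangentially, so UT is at right angles to RT and tangency of A1 to NA means the radius UN is perpendicular to NA, with radius 7.7, so the center U sits 7.7 in from both sides at U = (17.5, -36.4). That places the tangent points at T = (25.2, -36.4) on RT and N = (17.5, -44.1) on NA. Then |HN| = |N − H| = 47.4.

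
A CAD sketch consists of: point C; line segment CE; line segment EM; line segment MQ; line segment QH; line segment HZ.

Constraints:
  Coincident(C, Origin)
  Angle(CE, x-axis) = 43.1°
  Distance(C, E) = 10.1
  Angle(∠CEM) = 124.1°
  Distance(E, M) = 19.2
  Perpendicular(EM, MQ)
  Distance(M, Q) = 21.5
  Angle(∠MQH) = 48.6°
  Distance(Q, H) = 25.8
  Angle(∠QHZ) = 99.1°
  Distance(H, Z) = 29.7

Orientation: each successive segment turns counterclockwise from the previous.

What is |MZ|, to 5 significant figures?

20.958

C is at the origin; CE runs at 43.1° with length 10.1, so E = (7.3746, 6.9011). ∠CEM = 124.1° gives EM at 99.000° from the x-axis; with |EM| = 19.2, M = (4.3711, 25.865). EM ⟂ MQ, so MQ runs at -171.00°; with |MQ| = 21.5, Q = (-16.864, 22.501). ∠MQH = 48.6° gives QH at -39.600° from the x-axis; with |QH| = 25.8, H = (3.0150, 6.0558). ∠QHZ = 99.1° gives HZ at 41.300° from the x-axis; with |HZ| = 29.7, Z = (25.328, 25.658). Then |MZ| = |Z − M| = 20.958.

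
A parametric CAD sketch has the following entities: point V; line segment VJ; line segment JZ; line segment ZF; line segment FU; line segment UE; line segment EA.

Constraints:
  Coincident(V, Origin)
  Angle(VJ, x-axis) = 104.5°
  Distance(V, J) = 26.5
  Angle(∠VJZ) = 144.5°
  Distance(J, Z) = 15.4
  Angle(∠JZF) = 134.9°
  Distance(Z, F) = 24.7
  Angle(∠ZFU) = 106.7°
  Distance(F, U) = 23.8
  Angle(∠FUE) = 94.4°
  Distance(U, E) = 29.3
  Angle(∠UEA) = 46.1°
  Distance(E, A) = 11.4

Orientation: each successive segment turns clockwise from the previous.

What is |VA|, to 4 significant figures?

27.74

V is at the origin; VJ runs at 104.5° with length 26.5, so J = (-6.635, 25.66). ∠VJZ = 144.5° gives JZ at 69.00° from the x-axis; with |JZ| = 15.4, Z = (-1.116, 40.03). ∠JZF = 134.9° gives ZF at 23.90° from the x-axis; with |ZF| = 24.7, F = (21.47, 50.04). ∠ZFU = 106.7° gives FU at -49.40° from the x-axis; with |FU| = 23.8, U = (36.95, 31.97). ∠FUE = 94.4° gives UE at -135.0° from the x-axis; with |UE| = 29.3, E = (16.24, 11.25). ∠UEA = 46.1° gives EA at 91.10° from the x-axis; with |EA| = 11.4, A = (16.02, 22.65). Then |VA| = |A − V| = 27.74.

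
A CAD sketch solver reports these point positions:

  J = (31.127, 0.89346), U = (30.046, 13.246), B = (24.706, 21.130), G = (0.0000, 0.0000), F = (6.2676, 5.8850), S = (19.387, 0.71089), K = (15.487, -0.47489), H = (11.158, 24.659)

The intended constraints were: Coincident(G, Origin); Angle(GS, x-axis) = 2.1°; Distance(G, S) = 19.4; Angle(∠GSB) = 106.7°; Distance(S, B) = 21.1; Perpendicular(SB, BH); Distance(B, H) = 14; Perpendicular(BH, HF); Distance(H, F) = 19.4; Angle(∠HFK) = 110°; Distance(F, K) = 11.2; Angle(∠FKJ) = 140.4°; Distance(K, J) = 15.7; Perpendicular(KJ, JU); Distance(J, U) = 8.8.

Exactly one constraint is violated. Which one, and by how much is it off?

Distance(J, U) = 8.8 — off by 3.60.

G = (0.00, 0.00) ✓; GS at 2.100° ✓; |GS| = 19.40 ✓; ∠GSB = 106.7° ✓; |SB| = 21.10 ✓; ∠(SB, BH) = 90.00° ✓; |BH| = 14.00 ✓; ∠(BH, HF) = 90.00° ✓; |HF| = 19.40 ✓; ∠HFK = 110.0° ✓; |FK| = 11.20 ✓; ∠FKJ = 140.4° ✓; |KJ| = 15.70 ✓; ∠(KJ, JU) = 90.00° ✓; |JU| = 12.40 ✗.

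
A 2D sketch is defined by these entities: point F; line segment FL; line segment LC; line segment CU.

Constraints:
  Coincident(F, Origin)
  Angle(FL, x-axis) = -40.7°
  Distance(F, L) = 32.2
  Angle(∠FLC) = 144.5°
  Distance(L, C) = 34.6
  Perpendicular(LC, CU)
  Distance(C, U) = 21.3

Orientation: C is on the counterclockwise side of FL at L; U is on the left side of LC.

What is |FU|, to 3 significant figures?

60.9

∠FLC = 144.5°, so LC runs at -40.7° + (180° − 144.5°) = -5.20° from the x-axis; with |LC| = 34.6, C = L + 34.6·(cos -5.20°, sin -5.20°) = (58.9, -24.1). LC is perpendicular to CU; with |CU| = 21.3 on the left of LC, U = C + 21.3·(0.0906, 0.996) = (60.8, -2.92). Then |FU| = |U − F| = 60.9.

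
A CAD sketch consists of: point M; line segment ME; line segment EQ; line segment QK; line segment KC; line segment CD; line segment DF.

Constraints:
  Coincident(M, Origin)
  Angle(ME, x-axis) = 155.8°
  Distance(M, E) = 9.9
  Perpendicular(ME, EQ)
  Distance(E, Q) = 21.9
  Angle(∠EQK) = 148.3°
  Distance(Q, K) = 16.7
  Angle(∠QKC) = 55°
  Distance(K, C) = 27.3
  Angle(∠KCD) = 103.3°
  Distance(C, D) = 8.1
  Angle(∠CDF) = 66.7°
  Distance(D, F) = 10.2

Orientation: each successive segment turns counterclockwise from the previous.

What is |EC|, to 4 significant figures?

22.47

∠EQK = 148.3° gives QK at -82.50° from the x-axis; with |QK| = 16.7, K = (-15.83, -32.47). ∠QKC = 55.0° gives KC at 42.50° from the x-axis; with |KC| = 27.3, C = (4.300, -14.03). Then |EC| = |C − E| = 22.47.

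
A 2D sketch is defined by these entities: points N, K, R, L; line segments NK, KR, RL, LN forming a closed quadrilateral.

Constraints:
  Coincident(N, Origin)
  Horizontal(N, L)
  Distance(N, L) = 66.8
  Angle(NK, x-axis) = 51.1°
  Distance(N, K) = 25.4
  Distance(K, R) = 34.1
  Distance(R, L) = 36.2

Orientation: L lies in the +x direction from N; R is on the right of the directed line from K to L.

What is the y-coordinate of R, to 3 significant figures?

-10.3

Checks: |KR| = 34.10 ✓; |RL| = 36.20 ✓.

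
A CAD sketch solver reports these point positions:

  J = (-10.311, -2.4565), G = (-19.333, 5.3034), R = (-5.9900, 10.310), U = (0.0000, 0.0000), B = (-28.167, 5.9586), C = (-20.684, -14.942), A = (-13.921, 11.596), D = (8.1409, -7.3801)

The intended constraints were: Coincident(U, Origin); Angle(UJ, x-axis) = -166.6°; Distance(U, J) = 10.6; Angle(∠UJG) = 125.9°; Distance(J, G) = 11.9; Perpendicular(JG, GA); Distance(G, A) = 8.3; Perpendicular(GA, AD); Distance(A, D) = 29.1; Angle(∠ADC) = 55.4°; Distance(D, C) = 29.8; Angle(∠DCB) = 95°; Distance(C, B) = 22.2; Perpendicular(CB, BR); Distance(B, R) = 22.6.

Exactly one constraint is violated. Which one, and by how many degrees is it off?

Perpendicular(CB, BR) — off by 8.60°.

U = (0.00, 0.00) ✓; UJ at -166.6° ✓; |UJ| = 10.60 ✓; ∠UJG = 125.9° ✓; |JG| = 11.90 ✓; ∠(JG, GA) = 90.00° ✓; |GA| = 8.300 ✓; ∠(GA, AD) = 90.00° ✓; |AD| = 29.10 ✓; ∠ADC = 55.40° ✓; |DC| = 29.80 ✓; ∠DCB = 95.00° ✓; |CB| = 22.20 ✓; ∠(CB, BR) = 98.60° ✗; |BR| = 22.60 ✓.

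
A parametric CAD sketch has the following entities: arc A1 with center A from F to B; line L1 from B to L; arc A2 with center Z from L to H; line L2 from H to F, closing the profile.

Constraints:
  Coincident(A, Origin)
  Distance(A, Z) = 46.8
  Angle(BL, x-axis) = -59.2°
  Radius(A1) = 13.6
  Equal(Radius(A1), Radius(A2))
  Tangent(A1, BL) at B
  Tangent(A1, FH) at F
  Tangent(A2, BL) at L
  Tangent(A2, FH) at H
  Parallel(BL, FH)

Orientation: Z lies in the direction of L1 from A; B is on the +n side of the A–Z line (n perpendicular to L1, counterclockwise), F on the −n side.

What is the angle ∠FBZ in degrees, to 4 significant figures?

73.80°

The slot axis is L1's direction at -59.2°, so u = (cos -59.2°, sin -59.2°) = (0.5120, -0.8590) and n = (−sin -59.2°, cos -59.2°) = (0.8590, 0.5120). A is at the origin and Z lies 46.8 along u from A, so Z = 46.8·u = (23.96, -40.20). Tangency of A1 to both parallel lines with radius 13.6 puts B and F at A ± 13.6·n: B = (11.68, 6.964), F = (-11.68, -6.964). Then cos ∠FBZ = BF·BZ / (|BF||BZ|), giving 73.80°.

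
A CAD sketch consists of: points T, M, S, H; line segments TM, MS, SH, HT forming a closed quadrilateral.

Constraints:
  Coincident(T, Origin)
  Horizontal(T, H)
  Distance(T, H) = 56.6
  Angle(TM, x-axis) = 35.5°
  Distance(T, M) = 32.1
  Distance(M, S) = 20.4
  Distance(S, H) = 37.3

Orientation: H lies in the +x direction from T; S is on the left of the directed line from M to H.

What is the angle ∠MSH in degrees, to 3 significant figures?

69.5°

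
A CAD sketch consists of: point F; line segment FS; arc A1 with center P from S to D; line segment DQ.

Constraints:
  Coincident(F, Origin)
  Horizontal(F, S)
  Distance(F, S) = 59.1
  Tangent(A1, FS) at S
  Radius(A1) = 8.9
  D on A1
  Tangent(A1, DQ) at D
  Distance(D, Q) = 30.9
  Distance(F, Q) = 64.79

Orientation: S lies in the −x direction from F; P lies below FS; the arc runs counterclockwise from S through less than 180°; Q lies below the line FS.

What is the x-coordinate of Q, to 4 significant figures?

-50.96

Checks: |FS| = 59.10 ✓; |PD| = 8.900 ✓; ∠(PD, DQ) = 90.00° ✓; |DQ| = 30.90 ✓; |FQ| = 64.79 ✓.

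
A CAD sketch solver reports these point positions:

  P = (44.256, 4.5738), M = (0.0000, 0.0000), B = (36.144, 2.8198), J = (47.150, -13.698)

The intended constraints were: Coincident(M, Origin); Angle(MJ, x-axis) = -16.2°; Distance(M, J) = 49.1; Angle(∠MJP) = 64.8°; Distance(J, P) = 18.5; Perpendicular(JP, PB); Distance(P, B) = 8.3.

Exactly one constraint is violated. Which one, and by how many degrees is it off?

Perpendicular(JP, PB) — off by 3.20°.

M = (0.00, 0.00) ✓; MJ at -16.20° ✓; |MJ| = 49.10 ✓; ∠MJP = 64.80° ✓; |JP| = 18.50 ✓; ∠(JP, PB) = 93.20° ✗; |PB| = 8.299 ✓.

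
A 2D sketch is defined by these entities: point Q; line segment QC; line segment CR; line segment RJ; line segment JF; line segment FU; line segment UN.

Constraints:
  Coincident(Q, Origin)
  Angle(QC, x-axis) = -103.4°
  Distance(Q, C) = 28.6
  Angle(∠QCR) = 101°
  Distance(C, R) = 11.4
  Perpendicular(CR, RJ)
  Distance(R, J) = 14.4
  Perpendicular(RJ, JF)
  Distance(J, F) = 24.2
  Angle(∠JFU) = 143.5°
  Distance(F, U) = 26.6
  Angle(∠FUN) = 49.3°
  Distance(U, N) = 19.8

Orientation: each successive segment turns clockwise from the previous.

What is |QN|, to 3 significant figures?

35.2

Q is at the origin; QC runs at -103.4° with length 28.6, so C = (-6.63, -27.8). ∠QCR = 101.0° gives CR at 178° from the x-axis; with |CR| = 11.4, R = (-18.0, -27.3). The perpendicularity gives RJ at right angles to CR, so RJ runs at 87.6°; with |RJ| = 14.4, J = (-17.4, -13.0). RJ is perpendicular to JF, so JF runs at -2.40°; with |JF| = 24.2, F = (6.76, -14.0). ∠JFU = 143.5° gives FU at -38.9° from the x-axis; with |FU| = 26.6, U = (27.5, -30.7). ∠FUN = 49.3° gives UN at -170° from the x-axis; with |UN| = 19.8, N = (7.99, -34.2). Then |QN| = |N − Q| = 35.2.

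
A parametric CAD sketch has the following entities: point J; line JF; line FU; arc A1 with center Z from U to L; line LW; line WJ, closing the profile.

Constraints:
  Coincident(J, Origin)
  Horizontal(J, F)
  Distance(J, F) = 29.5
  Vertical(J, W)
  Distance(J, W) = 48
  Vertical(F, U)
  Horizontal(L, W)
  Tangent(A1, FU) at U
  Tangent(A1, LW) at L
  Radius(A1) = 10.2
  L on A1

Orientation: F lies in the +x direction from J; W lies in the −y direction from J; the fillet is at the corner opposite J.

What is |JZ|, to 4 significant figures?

42.44

J is at the origin; JF is horizontal with |JF| = 29.5 and F on the +x side, so F = (29.50, 0.000). JW is vertical with |JW| = 48.0 and W on the −y side, so W = (0.000, -48.00). The virtual corner opposite J is at (29.50, -48.00). Since A1 is tangent to FU there, ZU ⟂ FU and since A1 is tangent to LW there, ZL ⟂ LW, with radius 10.2, so the center Z sits 10.2 in from both sides at Z = (19.30, -37.80). Then |JZ| = |Z − J| = 42.44.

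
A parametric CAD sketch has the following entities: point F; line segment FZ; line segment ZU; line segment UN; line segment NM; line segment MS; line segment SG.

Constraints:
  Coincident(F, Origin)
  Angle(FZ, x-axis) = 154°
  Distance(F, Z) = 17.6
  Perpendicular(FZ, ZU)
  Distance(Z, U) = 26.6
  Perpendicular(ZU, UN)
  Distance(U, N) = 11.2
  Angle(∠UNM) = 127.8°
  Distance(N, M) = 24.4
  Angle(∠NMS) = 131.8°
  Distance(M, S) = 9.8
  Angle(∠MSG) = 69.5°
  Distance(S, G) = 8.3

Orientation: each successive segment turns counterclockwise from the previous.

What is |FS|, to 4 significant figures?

7.171

∠UNM = 127.8° gives NM at 26.20° from the x-axis; with |NM| = 24.4, M = (4.480, -10.33). ∠NMS = 131.8° gives MS at 74.40° from the x-axis; with |MS| = 9.8, S = (7.116, -0.8906). Then |FS| = |S − F| = 7.171.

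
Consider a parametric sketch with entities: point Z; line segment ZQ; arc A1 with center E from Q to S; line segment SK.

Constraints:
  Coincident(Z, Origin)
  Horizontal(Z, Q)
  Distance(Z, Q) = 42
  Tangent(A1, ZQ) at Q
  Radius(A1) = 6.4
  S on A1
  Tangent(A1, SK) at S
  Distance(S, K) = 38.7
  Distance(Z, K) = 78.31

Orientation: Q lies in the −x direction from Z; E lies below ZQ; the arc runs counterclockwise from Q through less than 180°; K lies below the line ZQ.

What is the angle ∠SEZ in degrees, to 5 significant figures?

132.59°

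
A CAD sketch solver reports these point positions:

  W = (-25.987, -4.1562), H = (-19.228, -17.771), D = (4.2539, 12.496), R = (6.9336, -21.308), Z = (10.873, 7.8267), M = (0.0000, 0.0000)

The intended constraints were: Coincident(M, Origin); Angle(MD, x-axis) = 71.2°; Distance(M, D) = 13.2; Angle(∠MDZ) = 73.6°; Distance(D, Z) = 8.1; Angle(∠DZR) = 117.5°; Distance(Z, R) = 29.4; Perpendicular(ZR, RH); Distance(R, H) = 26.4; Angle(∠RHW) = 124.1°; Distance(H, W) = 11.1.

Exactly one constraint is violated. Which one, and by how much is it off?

Distance(H, W) = 11.1 — off by 4.10.

M = (0.00, 0.00) ✓; MD at 71.20° ✓; |MD| = 13.20 ✓; ∠MDZ = 73.60° ✓; |DZ| = 8.100 ✓; ∠DZR = 117.5° ✓; |ZR| = 29.40 ✓; ∠(ZR, RH) = 90.00° ✓; |RH| = 26.40 ✓; ∠RHW = 124.1° ✓; |HW| = 15.20 ✗.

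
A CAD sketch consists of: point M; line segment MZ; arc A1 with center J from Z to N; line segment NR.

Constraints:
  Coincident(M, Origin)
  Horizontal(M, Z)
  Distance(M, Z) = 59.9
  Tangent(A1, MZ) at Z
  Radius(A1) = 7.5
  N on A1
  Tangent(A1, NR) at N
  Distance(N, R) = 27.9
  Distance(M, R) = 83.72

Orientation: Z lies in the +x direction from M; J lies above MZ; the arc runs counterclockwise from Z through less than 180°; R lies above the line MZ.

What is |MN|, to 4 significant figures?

66.88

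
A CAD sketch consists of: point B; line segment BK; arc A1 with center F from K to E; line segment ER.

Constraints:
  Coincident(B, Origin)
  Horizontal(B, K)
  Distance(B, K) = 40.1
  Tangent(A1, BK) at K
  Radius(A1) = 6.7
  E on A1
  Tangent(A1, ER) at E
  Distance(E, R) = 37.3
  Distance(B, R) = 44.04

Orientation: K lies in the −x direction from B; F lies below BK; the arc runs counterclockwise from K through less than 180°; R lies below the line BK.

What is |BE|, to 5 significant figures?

46.469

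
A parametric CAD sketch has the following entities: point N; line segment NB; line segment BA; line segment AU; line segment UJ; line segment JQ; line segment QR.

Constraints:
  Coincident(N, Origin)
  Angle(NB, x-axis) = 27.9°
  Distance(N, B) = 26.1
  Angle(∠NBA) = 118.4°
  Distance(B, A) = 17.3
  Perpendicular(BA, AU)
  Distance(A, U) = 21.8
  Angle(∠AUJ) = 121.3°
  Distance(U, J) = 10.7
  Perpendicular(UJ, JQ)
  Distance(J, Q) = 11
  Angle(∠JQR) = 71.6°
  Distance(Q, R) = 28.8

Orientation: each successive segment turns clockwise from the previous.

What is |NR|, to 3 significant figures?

44.4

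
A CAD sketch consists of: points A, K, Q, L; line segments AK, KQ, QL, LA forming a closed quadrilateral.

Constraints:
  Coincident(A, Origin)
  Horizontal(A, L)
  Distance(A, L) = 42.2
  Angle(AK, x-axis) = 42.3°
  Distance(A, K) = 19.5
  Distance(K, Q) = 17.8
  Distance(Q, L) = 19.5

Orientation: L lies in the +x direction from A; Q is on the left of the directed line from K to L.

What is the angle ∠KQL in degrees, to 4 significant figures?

110.8°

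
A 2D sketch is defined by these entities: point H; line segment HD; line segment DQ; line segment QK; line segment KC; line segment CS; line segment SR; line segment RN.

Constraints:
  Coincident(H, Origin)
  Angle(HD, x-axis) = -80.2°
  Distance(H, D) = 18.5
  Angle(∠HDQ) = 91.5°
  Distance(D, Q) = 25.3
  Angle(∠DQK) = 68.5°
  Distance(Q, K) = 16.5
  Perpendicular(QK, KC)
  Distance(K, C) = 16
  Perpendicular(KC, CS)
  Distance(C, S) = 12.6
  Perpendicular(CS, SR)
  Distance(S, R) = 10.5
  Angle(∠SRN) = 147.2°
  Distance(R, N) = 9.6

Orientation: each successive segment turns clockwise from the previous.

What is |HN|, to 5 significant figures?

26.449

H is at the origin; HD runs at -80.2° with length 18.5, so D = (3.1489, -18.230). ∠HDQ = 91.5° gives DQ at -168.70° from the x-axis; with |DQ| = 25.3, Q = (-21.661, -23.187). ∠DQK = 68.5° gives QK at 79.800° from the x-axis; with |QK| = 16.5, K = (-18.739, -6.9483). QK ⟂ KC, so KC runs at -10.200°; with |KC| = 16.0, C = (-2.9916, -9.7816). KC is perpendicular to CS, so CS runs at -100.20°; with |CS| = 12.6, S = (-5.2229, -22.182). The perpendicularity gives SR at right angles to CS, so SR runs at 169.80°; with |SR| = 10.5, R = (-15.557, -20.323). ∠SRN = 147.2° gives RN at 137.00° from the x-axis; with |RN| = 9.6, N = (-22.578, -13.776). Then |HN| = |N − H| = 26.449.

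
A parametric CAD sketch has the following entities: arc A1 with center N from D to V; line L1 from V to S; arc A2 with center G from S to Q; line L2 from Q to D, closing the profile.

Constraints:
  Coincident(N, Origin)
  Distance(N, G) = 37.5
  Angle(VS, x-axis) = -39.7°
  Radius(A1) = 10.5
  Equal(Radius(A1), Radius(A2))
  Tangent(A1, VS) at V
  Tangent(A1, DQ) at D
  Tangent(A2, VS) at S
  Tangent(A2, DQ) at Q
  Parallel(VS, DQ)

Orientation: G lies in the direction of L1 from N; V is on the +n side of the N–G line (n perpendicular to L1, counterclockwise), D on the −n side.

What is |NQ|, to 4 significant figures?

38.94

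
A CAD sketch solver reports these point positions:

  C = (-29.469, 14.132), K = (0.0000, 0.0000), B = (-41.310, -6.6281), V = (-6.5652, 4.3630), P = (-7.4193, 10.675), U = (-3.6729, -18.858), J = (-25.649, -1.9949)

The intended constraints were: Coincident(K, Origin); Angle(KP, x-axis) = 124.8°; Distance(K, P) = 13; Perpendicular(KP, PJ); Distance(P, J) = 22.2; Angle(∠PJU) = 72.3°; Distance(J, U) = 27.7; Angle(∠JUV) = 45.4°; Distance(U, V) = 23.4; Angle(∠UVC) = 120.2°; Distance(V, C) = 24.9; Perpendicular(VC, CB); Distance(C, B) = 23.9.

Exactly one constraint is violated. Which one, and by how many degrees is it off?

Perpendicular(VC, CB) — off by 6.60°.

K = (0.00, 0.00) ✓; KP at 124.8° ✓; |KP| = 13.00 ✓; ∠(KP, PJ) = 90.00° ✓; |PJ| = 22.20 ✓; ∠PJU = 72.30° ✓; |JU| = 27.70 ✓; ∠JUV = 45.40° ✓; |UV| = 23.40 ✓; ∠UVC = 120.2° ✓; |VC| = 24.90 ✓; ∠(VC, CB) = 83.40° ✗; |CB| = 23.90 ✓.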